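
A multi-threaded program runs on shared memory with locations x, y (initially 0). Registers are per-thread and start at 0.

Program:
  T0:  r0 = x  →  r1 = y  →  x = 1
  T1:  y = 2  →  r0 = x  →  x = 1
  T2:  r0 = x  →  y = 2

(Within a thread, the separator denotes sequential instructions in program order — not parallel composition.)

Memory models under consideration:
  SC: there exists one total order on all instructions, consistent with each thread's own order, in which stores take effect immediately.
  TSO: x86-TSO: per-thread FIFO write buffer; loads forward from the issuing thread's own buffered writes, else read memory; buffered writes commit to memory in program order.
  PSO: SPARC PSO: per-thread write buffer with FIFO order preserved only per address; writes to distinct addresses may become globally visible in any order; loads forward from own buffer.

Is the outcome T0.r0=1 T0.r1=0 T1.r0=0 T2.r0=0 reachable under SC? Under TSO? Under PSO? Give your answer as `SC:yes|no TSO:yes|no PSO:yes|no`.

outcome vector order: (T0.r0,T0.r1,T1.r0,T2.r0)
SC (10): <0 0 0 0>; <0 0 0 1>; <0 0 1 0>; <0 0 1 1>; <0 2 0 0>; <0 2 0 1>; <0 2 1 0>; <0 2 1 1>; <1 2 0 0>; <1 2 0 1>
TSO (10): <0 0 0 0>; <0 0 0 1>; <0 0 1 0>; <0 0 1 1>; <0 2 0 0>; <0 2 0 1>; <0 2 1 0>; <0 2 1 1>; <1 2 0 0>; <1 2 0 1>
PSO (12): <0 0 0 0>; <0 0 0 1>; <0 0 1 0>; <0 0 1 1>; <0 2 0 0>; <0 2 0 1>; <0 2 1 0>; <0 2 1 1>; <1 0 0 0>; <1 0 0 1>; <1 2 0 0>; <1 2 0 1>
target <1 0 0 0> ∈ {PSO}

SC:no TSO:no PSO:yes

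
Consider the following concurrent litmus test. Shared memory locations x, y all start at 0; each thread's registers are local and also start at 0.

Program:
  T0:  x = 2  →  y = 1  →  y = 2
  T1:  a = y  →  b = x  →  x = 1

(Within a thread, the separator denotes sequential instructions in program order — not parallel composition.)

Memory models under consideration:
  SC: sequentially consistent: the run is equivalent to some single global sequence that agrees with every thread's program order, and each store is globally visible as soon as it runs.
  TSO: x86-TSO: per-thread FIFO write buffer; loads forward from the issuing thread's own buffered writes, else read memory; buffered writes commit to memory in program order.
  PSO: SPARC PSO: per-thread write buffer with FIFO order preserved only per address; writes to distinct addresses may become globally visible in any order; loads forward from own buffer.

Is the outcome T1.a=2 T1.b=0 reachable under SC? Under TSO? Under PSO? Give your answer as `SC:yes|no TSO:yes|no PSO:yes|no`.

outcome vector order: (T1.a,T1.b)
[SC] allowed = {0/0, 0/2, 1/2, 2/2}
[TSO] allowed = {0/0, 0/2, 1/2, 2/2}
[PSO] allowed = {0/0, 0/2, 1/0, 1/2, 2/0, 2/2}
target 2/0 ∈ {PSO}

SC:no TSO:no PSO:yes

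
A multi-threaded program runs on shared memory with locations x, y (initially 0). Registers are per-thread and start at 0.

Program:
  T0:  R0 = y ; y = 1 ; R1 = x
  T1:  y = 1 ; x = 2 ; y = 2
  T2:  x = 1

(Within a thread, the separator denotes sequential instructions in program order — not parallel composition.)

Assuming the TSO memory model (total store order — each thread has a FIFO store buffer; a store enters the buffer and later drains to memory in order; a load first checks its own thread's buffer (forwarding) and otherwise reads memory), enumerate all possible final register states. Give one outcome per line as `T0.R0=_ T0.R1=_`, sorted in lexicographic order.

T0.R0=0 T0.R1=0
T0.R0=0 T0.R1=1
T0.R0=0 T0.R1=2
T0.R0=1 T0.R1=0
T0.R0=1 T0.R1=1
T0.R0=1 T0.R1=2
T0.R0=2 T0.R1=1
T0.R0=2 T0.R1=2

outcome vector order: (T0.R0,T0.R1)
|TSO outcomes| = 8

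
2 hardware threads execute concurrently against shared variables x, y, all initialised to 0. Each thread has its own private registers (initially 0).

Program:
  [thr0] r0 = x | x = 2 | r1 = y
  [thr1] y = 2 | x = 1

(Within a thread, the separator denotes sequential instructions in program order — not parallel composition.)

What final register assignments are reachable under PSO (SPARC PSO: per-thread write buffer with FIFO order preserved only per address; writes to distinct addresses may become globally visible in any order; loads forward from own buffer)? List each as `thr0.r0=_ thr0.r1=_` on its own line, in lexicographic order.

outcome vector order: (thr0.r0,thr0.r1)
|PSO outcomes| = 4

thr0.r0=0 thr0.r1=0
thr0.r0=0 thr0.r1=2
thr0.r0=1 thr0.r1=0
thr0.r0=1 thr0.r1=2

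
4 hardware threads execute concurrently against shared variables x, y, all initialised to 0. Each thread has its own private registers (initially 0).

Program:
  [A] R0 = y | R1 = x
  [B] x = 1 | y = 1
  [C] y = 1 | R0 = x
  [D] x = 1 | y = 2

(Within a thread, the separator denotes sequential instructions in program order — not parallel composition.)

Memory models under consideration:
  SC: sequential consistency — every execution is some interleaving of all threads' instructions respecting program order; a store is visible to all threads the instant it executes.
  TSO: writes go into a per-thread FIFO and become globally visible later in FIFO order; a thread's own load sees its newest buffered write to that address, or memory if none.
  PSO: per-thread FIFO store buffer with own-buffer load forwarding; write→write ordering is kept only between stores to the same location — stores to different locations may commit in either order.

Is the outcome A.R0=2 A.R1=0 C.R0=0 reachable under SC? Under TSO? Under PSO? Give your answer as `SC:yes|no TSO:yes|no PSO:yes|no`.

SC:no TSO:no PSO:yes

outcome vector order: (A.R0,A.R1,C.R0)
under SC → <0 0 0> <0 0 1> <0 1 0> <0 1 1> <1 0 0> <1 0 1> <1 1 0> <1 1 1> <2 1 0> <2 1 1>
under TSO → <0 0 0> <0 0 1> <0 1 0> <0 1 1> <1 0 0> <1 0 1> <1 1 0> <1 1 1> <2 1 0> <2 1 1>
under PSO → <0 0 0> <0 0 1> <0 1 0> <0 1 1> <1 0 0> <1 0 1> <1 1 0> <1 1 1> <2 0 0> <2 0 1> <2 1 0> <2 1 1>
target <2 0 0> ∈ {PSO}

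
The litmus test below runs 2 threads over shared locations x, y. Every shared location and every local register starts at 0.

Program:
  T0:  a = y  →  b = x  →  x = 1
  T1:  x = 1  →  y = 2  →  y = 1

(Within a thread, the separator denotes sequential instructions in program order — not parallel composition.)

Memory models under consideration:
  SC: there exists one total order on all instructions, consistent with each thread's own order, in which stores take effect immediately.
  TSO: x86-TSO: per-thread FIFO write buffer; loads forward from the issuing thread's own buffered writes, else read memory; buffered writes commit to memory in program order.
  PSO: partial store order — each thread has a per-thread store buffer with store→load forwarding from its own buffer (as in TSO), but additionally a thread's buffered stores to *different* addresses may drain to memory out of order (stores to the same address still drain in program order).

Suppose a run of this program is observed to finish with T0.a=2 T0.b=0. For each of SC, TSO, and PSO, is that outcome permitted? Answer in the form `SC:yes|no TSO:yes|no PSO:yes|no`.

SC:no TSO:no PSO:yes

outcome vector order: (T0.a,T0.b)
SC: 4 outcomes — {<0 0>; <0 1>; <1 1>; <2 1>}
TSO: 4 outcomes — {<0 0>; <0 1>; <1 1>; <2 1>}
PSO: 6 outcomes — {<0 0>; <0 1>; <1 0>; <1 1>; <2 0>; <2 1>}
target <2 0> ∈ {PSO}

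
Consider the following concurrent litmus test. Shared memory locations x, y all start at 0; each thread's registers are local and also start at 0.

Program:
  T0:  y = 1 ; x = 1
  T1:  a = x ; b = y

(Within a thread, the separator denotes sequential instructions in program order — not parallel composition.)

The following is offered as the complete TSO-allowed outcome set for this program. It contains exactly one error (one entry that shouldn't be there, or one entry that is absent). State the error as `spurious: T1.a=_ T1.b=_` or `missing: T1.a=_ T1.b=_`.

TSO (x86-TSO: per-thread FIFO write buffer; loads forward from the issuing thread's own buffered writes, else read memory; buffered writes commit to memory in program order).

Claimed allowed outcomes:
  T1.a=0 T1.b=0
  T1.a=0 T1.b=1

missing: T1.a=1 T1.b=1

outcome vector order: (T1.a,T1.b)
under TSO → 0/0 0/1 1/1
TSO∖claimed = {1/1}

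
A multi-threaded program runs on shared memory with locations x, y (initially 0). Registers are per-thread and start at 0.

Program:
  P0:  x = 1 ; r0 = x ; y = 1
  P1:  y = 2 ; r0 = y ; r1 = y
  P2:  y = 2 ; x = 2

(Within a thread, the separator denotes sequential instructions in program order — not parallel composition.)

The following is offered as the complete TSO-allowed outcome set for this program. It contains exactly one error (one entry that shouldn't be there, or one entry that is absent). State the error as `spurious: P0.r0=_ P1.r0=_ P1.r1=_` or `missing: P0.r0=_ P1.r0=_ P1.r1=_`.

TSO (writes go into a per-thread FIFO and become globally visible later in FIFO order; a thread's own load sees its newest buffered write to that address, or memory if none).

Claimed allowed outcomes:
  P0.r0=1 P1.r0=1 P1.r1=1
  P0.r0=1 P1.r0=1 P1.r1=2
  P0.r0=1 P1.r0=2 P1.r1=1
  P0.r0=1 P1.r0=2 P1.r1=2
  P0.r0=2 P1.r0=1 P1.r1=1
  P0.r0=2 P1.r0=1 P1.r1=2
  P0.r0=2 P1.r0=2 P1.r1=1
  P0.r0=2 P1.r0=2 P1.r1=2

outcome vector order: (P0.r0,P1.r0,P1.r1)
TSO (7): <1 1 1> <1 1 2> <1 2 1> <1 2 2> <2 1 1> <2 2 1> <2 2 2>
claimed∖TSO = {<2 1 2>}

spurious: P0.r0=2 P1.r0=1 P1.r1=2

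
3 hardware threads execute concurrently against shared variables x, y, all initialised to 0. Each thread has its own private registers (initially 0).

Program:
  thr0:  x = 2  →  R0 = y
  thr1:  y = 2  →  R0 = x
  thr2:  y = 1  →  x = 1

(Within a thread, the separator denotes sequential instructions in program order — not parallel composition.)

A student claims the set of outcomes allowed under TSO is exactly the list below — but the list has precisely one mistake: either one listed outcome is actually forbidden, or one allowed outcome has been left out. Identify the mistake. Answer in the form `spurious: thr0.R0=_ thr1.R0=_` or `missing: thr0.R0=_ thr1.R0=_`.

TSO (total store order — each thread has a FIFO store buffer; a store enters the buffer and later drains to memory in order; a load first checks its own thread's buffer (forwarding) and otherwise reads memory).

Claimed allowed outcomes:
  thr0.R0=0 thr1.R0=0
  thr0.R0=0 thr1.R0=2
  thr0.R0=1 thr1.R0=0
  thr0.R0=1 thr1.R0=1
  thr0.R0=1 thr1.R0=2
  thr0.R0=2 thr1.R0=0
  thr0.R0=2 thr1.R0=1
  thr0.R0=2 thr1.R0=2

outcome vector order: (thr0.R0,thr1.R0)
[TSO] allowed = {0/0 0/1 0/2 1/0 1/1 1/2 2/0 2/1 2/2}
TSO∖claimed = {0/1}

missing: thr0.R0=0 thr1.R0=1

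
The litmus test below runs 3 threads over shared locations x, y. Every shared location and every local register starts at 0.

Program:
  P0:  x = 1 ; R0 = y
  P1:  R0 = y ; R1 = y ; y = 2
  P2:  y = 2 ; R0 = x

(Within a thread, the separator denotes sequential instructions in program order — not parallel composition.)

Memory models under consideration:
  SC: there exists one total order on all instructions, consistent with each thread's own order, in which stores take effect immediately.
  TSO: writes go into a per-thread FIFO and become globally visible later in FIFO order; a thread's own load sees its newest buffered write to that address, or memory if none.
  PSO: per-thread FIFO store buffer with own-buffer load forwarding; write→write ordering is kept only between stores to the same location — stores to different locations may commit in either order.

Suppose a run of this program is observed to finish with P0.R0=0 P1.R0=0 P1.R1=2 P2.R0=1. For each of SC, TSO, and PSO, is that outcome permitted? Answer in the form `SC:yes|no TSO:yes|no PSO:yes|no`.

outcome vector order: (P0.R0,P1.R0,P1.R1,P2.R0)
under SC → 0001; 0021; 0221; 2000; 2001; 2020; 2021; 2220; 2221
under TSO → 0000; 0001; 0020; 0021; 0220; 0221; 2000; 2001; 2020; 2021; 2220; 2221
under PSO → 0000; 0001; 0020; 0021; 0220; 0221; 2000; 2001; 2020; 2021; 2220; 2221
target 0021 ∈ {SC,TSO,PSO}

SC:yes TSO:yes PSO:yes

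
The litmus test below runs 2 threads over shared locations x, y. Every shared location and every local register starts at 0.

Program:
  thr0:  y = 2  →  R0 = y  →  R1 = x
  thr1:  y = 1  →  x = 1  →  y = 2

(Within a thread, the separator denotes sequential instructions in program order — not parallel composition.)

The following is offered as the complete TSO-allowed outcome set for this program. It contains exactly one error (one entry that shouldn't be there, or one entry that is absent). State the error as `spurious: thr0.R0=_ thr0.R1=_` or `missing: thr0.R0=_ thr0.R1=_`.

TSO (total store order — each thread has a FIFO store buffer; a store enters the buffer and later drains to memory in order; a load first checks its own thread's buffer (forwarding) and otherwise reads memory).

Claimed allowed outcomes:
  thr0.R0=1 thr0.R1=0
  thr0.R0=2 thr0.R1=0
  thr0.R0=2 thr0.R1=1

outcome vector order: (thr0.R0,thr0.R1)
TSO: 4 outcomes — {1/0, 1/1, 2/0, 2/1}
TSO∖claimed = {1/1}

missing: thr0.R0=1 thr0.R1=1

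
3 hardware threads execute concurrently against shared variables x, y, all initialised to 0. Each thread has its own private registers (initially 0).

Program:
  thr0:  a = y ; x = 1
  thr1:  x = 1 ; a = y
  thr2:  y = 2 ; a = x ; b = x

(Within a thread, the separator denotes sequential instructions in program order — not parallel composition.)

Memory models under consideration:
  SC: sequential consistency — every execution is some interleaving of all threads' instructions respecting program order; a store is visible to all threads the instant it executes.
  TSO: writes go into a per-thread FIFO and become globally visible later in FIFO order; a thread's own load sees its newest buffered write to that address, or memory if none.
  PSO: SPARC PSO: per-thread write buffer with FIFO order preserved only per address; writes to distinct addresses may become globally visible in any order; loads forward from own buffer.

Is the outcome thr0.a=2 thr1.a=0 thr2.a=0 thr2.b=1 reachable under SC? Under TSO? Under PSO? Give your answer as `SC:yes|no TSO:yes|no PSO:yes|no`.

SC:no TSO:yes PSO:yes

outcome vector order: (thr0.a,thr1.a,thr2.a,thr2.b)
[SC] allowed = {0/0/1/1, 0/2/0/0, 0/2/0/1, 0/2/1/1, 2/0/1/1, 2/2/0/0, 2/2/0/1, 2/2/1/1}
[TSO] allowed = {0/0/0/0, 0/0/0/1, 0/0/1/1, 0/2/0/0, 0/2/0/1, 0/2/1/1, 2/0/0/0, 2/0/0/1, 2/0/1/1, 2/2/0/0, 2/2/0/1, 2/2/1/1}
[PSO] allowed = {0/0/0/0, 0/0/0/1, 0/0/1/1, 0/2/0/0, 0/2/0/1, 0/2/1/1, 2/0/0/0, 2/0/0/1, 2/0/1/1, 2/2/0/0, 2/2/0/1, 2/2/1/1}
target 2/0/0/1 ∈ {TSO,PSO}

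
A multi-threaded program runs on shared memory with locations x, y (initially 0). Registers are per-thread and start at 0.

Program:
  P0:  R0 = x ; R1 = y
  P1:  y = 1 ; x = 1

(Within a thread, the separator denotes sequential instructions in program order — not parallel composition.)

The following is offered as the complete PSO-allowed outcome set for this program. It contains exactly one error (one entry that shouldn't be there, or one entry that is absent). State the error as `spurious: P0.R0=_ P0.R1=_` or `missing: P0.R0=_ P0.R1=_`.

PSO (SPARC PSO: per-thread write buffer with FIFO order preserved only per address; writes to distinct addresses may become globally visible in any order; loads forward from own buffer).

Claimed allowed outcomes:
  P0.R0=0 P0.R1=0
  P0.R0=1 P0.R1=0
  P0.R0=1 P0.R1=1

missing: P0.R0=0 P0.R1=1

outcome vector order: (P0.R0,P0.R1)
PSO: 4 outcomes — {0/0 0/1 1/0 1/1}
PSO∖claimed = {0/1}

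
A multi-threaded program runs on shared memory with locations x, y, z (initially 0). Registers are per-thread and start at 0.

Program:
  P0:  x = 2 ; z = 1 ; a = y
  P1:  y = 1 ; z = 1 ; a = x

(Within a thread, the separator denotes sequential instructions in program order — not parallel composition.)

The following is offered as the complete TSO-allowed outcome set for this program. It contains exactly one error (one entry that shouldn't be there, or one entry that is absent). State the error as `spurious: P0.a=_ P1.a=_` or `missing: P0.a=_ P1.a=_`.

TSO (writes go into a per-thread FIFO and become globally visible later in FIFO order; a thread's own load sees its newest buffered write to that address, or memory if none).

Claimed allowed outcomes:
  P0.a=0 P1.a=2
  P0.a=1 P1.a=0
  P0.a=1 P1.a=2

outcome vector order: (P0.a,P1.a)
[TSO] allowed = {(0,0); (0,2); (1,0); (1,2)}
TSO∖claimed = {(0,0)}

missing: P0.a=0 P1.a=0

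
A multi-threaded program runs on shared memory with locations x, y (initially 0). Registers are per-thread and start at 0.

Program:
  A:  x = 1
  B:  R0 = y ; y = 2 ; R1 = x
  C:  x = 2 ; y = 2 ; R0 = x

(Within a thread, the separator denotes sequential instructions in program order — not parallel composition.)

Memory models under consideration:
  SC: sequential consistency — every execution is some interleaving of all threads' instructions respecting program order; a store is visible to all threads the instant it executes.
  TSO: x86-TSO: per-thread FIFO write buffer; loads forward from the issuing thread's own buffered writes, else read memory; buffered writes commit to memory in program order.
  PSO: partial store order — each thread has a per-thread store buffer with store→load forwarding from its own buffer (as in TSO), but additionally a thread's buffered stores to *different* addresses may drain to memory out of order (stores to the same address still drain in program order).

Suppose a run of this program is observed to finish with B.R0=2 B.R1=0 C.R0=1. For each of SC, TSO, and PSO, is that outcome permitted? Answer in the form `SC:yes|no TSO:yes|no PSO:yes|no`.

outcome vector order: (B.R0,B.R1,C.R0)
[SC] allowed = {001 002 011 012 021 022 211 212 221 222}
[TSO] allowed = {001 002 011 012 021 022 211 212 221 222}
[PSO] allowed = {001 002 011 012 021 022 201 202 211 212 221 222}
target 201 ∈ {PSO}

SC:no TSO:no PSO:yes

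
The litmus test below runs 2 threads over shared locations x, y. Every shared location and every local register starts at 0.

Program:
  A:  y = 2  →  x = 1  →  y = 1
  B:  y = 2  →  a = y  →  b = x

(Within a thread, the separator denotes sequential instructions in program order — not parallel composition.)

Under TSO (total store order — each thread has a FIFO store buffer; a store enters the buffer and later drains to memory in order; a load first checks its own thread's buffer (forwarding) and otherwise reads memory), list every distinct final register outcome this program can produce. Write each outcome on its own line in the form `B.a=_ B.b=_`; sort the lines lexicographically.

B.a=1 B.b=1
B.a=2 B.b=0
B.a=2 B.b=1

outcome vector order: (B.a,B.b)
|TSO outcomes| = 3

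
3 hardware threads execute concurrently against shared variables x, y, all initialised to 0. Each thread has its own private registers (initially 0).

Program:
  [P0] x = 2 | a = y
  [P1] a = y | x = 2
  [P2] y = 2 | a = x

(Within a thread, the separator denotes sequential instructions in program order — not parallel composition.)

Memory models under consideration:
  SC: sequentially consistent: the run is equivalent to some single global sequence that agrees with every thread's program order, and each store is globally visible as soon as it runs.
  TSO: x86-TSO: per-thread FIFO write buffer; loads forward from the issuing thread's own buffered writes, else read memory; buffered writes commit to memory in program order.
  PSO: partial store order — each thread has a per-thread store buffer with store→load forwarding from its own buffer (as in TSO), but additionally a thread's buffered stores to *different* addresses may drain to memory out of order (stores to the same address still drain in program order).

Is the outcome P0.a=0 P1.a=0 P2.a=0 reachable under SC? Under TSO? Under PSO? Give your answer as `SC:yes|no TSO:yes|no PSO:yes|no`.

outcome vector order: (P0.a,P1.a,P2.a)
[SC] allowed = {<0 0 2> <0 2 2> <2 0 0> <2 0 2> <2 2 0> <2 2 2>}
[TSO] allowed = {<0 0 0> <0 0 2> <0 2 0> <0 2 2> <2 0 0> <2 0 2> <2 2 0> <2 2 2>}
[PSO] allowed = {<0 0 0> <0 0 2> <0 2 0> <0 2 2> <2 0 0> <2 0 2> <2 2 0> <2 2 2>}
target <0 0 0> ∈ {TSO,PSO}

SC:no TSO:yes PSO:yes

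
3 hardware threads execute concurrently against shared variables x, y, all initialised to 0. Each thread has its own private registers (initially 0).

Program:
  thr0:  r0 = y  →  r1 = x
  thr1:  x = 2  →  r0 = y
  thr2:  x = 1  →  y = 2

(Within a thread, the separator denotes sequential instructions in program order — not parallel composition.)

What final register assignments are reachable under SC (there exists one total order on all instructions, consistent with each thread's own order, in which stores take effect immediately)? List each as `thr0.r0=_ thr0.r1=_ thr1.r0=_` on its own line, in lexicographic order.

outcome vector order: (thr0.r0,thr0.r1,thr1.r0)
|SC outcomes| = 10

thr0.r0=0 thr0.r1=0 thr1.r0=0
thr0.r0=0 thr0.r1=0 thr1.r0=2
thr0.r0=0 thr0.r1=1 thr1.r0=0
thr0.r0=0 thr0.r1=1 thr1.r0=2
thr0.r0=0 thr0.r1=2 thr1.r0=0
thr0.r0=0 thr0.r1=2 thr1.r0=2
thr0.r0=2 thr0.r1=1 thr1.r0=0
thr0.r0=2 thr0.r1=1 thr1.r0=2
thr0.r0=2 thr0.r1=2 thr1.r0=0
thr0.r0=2 thr0.r1=2 thr1.r0=2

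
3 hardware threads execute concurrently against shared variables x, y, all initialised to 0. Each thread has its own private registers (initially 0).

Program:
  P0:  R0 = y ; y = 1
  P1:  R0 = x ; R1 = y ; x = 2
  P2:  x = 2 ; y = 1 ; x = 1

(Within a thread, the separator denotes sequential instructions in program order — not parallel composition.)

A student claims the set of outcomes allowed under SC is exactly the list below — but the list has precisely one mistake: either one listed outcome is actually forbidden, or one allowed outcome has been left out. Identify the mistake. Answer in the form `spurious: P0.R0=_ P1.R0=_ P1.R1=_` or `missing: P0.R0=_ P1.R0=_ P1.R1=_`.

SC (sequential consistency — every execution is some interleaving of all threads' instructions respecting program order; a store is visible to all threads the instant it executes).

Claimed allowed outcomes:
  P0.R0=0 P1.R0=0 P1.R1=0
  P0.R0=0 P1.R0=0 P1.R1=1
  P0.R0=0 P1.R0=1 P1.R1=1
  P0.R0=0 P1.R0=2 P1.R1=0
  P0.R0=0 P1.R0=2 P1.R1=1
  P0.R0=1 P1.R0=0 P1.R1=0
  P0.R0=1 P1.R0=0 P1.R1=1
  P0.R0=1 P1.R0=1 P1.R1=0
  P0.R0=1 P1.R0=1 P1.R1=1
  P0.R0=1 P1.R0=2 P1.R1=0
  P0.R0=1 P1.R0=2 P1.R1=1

outcome vector order: (P0.R0,P1.R0,P1.R1)
SC (10): <0 0 0>; <0 0 1>; <0 1 1>; <0 2 0>; <0 2 1>; <1 0 0>; <1 0 1>; <1 1 1>; <1 2 0>; <1 2 1>
claimed∖SC = {<1 1 0>}

spurious: P0.R0=1 P1.R0=1 P1.R1=0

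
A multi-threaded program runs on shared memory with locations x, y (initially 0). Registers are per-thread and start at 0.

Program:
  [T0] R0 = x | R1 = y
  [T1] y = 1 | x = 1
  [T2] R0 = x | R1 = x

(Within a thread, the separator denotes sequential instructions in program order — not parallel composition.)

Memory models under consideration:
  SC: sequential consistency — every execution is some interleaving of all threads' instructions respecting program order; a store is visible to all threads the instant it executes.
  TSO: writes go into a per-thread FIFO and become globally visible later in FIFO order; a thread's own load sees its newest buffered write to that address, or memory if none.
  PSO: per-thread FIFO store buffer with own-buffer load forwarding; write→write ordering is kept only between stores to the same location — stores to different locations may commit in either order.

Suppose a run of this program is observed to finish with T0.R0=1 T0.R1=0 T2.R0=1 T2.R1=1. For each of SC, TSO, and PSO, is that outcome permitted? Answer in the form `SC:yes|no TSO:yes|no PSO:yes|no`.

outcome vector order: (T0.R0,T0.R1,T2.R0,T2.R1)
under SC → 0000, 0001, 0011, 0100, 0101, 0111, 1100, 1101, 1111
under TSO → 0000, 0001, 0011, 0100, 0101, 0111, 1100, 1101, 1111
under PSO → 0000, 0001, 0011, 0100, 0101, 0111, 1000, 1001, 1011, 1100, 1101, 1111
target 1011 ∈ {PSO}

SC:no TSO:no PSO:yes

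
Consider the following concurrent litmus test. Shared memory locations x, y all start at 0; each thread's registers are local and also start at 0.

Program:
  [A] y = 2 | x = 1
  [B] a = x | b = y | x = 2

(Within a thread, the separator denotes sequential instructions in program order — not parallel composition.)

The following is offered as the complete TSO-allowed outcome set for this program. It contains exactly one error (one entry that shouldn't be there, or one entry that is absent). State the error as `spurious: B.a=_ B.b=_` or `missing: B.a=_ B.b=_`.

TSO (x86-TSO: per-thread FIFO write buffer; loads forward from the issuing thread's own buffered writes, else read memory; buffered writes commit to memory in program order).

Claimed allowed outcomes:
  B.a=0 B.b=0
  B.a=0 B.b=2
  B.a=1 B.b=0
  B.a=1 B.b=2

spurious: B.a=1 B.b=0

outcome vector order: (B.a,B.b)
TSO (3): 0/0, 0/2, 1/2
claimed∖TSO = {1/0}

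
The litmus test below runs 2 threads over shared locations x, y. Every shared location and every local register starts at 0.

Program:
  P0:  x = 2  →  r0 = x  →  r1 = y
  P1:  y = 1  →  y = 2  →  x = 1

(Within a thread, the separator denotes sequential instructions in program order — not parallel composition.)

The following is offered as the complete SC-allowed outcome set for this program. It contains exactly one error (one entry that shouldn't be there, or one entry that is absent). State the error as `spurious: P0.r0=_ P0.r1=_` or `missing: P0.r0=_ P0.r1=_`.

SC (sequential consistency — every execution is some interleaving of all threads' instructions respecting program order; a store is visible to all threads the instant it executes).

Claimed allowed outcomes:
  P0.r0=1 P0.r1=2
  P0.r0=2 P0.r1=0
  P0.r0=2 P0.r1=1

missing: P0.r0=2 P0.r1=2

outcome vector order: (P0.r0,P0.r1)
under SC → 12, 20, 21, 22
SC∖claimed = {22}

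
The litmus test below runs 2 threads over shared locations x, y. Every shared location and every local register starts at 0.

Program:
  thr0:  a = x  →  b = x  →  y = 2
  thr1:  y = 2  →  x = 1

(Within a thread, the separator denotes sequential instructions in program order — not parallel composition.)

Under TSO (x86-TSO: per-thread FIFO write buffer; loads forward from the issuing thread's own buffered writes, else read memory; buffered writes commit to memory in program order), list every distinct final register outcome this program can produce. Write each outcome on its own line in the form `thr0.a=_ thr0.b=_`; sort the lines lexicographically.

outcome vector order: (thr0.a,thr0.b)
|TSO outcomes| = 3

thr0.a=0 thr0.b=0
thr0.a=0 thr0.b=1
thr0.a=1 thr0.b=1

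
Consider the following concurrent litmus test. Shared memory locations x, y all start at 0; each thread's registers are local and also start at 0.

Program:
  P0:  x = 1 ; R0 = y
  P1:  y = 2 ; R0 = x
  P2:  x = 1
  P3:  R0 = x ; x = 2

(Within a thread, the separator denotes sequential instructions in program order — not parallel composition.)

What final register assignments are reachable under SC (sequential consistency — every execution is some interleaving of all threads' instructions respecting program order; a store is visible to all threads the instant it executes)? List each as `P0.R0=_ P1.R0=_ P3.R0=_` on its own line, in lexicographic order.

outcome vector order: (P0.R0,P1.R0,P3.R0)
|SC outcomes| = 10

P0.R0=0 P1.R0=1 P3.R0=0
P0.R0=0 P1.R0=1 P3.R0=1
P0.R0=0 P1.R0=2 P3.R0=0
P0.R0=0 P1.R0=2 P3.R0=1
P0.R0=2 P1.R0=0 P3.R0=0
P0.R0=2 P1.R0=0 P3.R0=1
P0.R0=2 P1.R0=1 P3.R0=0
P0.R0=2 P1.R0=1 P3.R0=1
P0.R0=2 P1.R0=2 P3.R0=0
P0.R0=2 P1.R0=2 P3.R0=1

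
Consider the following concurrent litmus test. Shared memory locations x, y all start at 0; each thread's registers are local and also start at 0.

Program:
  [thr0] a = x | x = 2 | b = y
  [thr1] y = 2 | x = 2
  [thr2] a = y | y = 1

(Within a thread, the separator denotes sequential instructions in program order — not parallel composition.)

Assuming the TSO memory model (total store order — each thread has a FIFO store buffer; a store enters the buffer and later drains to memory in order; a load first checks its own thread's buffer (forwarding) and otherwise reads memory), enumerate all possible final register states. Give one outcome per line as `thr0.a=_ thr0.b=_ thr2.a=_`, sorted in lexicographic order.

thr0.a=0 thr0.b=0 thr2.a=0
thr0.a=0 thr0.b=0 thr2.a=2
thr0.a=0 thr0.b=1 thr2.a=0
thr0.a=0 thr0.b=1 thr2.a=2
thr0.a=0 thr0.b=2 thr2.a=0
thr0.a=0 thr0.b=2 thr2.a=2
thr0.a=2 thr0.b=1 thr2.a=0
thr0.a=2 thr0.b=1 thr2.a=2
thr0.a=2 thr0.b=2 thr2.a=0
thr0.a=2 thr0.b=2 thr2.a=2

outcome vector order: (thr0.a,thr0.b,thr2.a)
|TSO outcomes| = 10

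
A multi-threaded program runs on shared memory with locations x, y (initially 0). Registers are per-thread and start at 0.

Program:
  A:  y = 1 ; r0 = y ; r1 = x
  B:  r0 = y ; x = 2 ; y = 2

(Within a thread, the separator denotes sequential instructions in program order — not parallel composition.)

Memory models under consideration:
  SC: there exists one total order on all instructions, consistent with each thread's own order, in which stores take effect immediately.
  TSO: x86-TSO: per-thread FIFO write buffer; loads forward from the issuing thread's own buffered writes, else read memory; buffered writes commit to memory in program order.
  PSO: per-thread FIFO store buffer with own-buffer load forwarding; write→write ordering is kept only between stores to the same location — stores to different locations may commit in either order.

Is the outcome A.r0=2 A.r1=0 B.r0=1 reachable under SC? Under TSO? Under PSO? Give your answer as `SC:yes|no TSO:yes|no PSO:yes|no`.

outcome vector order: (A.r0,A.r1,B.r0)
SC (6): (1,0,0); (1,0,1); (1,2,0); (1,2,1); (2,2,0); (2,2,1)
TSO (6): (1,0,0); (1,0,1); (1,2,0); (1,2,1); (2,2,0); (2,2,1)
PSO (8): (1,0,0); (1,0,1); (1,2,0); (1,2,1); (2,0,0); (2,0,1); (2,2,0); (2,2,1)
target (2,0,1) ∈ {PSO}

SC:no TSO:no PSO:yes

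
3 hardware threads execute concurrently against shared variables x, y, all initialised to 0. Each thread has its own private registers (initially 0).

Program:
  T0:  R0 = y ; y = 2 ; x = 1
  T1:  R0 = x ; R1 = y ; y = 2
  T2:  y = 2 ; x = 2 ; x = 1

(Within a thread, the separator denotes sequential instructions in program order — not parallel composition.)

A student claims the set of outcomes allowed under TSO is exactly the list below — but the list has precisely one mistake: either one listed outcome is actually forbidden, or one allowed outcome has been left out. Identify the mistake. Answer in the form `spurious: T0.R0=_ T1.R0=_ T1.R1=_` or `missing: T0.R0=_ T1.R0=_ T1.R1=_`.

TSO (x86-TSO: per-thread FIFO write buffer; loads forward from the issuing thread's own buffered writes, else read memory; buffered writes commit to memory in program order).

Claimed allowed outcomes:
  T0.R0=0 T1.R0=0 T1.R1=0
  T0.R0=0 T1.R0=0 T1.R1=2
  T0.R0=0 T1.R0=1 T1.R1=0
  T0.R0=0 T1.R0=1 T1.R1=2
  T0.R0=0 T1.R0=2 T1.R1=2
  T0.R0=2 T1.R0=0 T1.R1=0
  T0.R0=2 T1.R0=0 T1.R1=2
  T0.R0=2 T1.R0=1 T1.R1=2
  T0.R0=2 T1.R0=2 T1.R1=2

spurious: T0.R0=0 T1.R0=1 T1.R1=0

outcome vector order: (T0.R0,T1.R0,T1.R1)
[TSO] allowed = {(0,0,0) (0,0,2) (0,1,2) (0,2,2) (2,0,0) (2,0,2) (2,1,2) (2,2,2)}
claimed∖TSO = {(0,1,0)}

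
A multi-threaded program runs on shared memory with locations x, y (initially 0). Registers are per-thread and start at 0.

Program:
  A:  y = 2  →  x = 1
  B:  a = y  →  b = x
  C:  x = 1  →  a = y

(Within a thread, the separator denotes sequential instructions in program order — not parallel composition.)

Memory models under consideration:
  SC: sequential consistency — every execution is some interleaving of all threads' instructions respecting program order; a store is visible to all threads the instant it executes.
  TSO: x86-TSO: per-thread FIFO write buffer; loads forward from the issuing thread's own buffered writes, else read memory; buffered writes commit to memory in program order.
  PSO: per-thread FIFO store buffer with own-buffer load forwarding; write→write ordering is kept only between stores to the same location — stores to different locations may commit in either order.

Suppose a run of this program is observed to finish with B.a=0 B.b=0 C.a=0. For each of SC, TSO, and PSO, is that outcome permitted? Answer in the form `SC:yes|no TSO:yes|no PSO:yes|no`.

SC:yes TSO:yes PSO:yes

outcome vector order: (B.a,B.b,C.a)
SC: 7 outcomes — {0/0/0; 0/0/2; 0/1/0; 0/1/2; 2/0/2; 2/1/0; 2/1/2}
TSO: 8 outcomes — {0/0/0; 0/0/2; 0/1/0; 0/1/2; 2/0/0; 2/0/2; 2/1/0; 2/1/2}
PSO: 8 outcomes — {0/0/0; 0/0/2; 0/1/0; 0/1/2; 2/0/0; 2/0/2; 2/1/0; 2/1/2}
target 0/0/0 ∈ {SC,TSO,PSO}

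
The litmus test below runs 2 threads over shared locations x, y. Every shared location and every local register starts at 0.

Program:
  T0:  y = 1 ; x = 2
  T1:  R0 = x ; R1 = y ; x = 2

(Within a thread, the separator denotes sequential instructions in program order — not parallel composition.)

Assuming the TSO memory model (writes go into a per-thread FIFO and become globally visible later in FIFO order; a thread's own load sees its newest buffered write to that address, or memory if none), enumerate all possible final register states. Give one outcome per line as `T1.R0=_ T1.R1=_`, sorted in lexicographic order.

T1.R0=0 T1.R1=0
T1.R0=0 T1.R1=1
T1.R0=2 T1.R1=1

outcome vector order: (T1.R0,T1.R1)
|TSO outcomes| = 3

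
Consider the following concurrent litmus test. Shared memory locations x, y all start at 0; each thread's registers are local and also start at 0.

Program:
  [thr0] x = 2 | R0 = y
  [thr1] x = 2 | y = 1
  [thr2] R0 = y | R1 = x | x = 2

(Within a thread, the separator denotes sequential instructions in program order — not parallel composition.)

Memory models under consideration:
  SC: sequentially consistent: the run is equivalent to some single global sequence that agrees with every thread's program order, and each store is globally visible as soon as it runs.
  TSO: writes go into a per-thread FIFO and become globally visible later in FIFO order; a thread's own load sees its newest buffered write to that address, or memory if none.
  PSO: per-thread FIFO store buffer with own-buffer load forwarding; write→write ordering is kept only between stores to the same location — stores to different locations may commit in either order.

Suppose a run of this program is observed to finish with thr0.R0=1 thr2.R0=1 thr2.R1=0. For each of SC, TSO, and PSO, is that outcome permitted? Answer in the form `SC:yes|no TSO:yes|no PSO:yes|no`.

outcome vector order: (thr0.R0,thr2.R0,thr2.R1)
[SC] allowed = {(0,0,0) (0,0,2) (0,1,2) (1,0,0) (1,0,2) (1,1,2)}
[TSO] allowed = {(0,0,0) (0,0,2) (0,1,2) (1,0,0) (1,0,2) (1,1,2)}
[PSO] allowed = {(0,0,0) (0,0,2) (0,1,0) (0,1,2) (1,0,0) (1,0,2) (1,1,0) (1,1,2)}
target (1,1,0) ∈ {PSO}

SC:no TSO:no PSO:yes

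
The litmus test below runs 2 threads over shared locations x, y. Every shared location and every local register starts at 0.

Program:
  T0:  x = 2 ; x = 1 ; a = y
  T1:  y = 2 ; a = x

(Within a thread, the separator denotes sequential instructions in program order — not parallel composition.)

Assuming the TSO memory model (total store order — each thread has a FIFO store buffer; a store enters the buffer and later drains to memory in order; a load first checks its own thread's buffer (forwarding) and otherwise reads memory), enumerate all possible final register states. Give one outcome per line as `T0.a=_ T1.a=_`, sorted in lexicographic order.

T0.a=0 T1.a=0
T0.a=0 T1.a=1
T0.a=0 T1.a=2
T0.a=2 T1.a=0
T0.a=2 T1.a=1
T0.a=2 T1.a=2

outcome vector order: (T0.a,T1.a)
|TSO outcomes| = 6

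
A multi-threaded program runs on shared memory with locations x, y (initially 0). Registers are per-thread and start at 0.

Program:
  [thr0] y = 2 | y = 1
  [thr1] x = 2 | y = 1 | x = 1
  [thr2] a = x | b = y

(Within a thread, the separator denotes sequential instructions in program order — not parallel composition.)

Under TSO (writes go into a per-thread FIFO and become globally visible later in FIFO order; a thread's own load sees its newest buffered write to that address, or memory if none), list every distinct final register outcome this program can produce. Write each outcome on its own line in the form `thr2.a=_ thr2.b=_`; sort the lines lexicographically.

thr2.a=0 thr2.b=0
thr2.a=0 thr2.b=1
thr2.a=0 thr2.b=2
thr2.a=1 thr2.b=1
thr2.a=1 thr2.b=2
thr2.a=2 thr2.b=0
thr2.a=2 thr2.b=1
thr2.a=2 thr2.b=2

outcome vector order: (thr2.a,thr2.b)
|TSO outcomes| = 8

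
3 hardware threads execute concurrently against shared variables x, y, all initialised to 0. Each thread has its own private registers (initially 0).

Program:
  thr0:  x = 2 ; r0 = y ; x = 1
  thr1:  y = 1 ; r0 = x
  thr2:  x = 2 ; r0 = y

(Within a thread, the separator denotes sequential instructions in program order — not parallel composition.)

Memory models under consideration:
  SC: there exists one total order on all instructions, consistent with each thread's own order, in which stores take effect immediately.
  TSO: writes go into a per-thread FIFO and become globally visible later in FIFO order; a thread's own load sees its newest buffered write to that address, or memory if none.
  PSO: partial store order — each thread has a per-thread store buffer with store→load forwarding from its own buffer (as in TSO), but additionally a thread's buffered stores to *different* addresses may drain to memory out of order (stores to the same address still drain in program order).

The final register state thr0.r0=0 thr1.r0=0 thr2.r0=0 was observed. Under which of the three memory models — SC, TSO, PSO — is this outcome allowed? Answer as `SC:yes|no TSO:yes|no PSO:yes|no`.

SC:no TSO:yes PSO:yes

outcome vector order: (thr0.r0,thr1.r0,thr2.r0)
[SC] allowed = {010, 011, 020, 021, 101, 110, 111, 120, 121}
[TSO] allowed = {000, 001, 010, 011, 020, 021, 100, 101, 110, 111, 120, 121}
[PSO] allowed = {000, 001, 010, 011, 020, 021, 100, 101, 110, 111, 120, 121}
target 000 ∈ {TSO,PSO}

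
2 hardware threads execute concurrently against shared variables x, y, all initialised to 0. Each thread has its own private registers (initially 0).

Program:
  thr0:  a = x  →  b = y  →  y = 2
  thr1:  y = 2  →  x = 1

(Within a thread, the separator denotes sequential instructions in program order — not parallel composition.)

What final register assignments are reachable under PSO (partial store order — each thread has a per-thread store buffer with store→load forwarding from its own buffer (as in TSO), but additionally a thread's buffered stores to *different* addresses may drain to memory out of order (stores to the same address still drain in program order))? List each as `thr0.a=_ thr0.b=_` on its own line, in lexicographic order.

thr0.a=0 thr0.b=0
thr0.a=0 thr0.b=2
thr0.a=1 thr0.b=0
thr0.a=1 thr0.b=2

outcome vector order: (thr0.a,thr0.b)
|PSO outcomes| = 4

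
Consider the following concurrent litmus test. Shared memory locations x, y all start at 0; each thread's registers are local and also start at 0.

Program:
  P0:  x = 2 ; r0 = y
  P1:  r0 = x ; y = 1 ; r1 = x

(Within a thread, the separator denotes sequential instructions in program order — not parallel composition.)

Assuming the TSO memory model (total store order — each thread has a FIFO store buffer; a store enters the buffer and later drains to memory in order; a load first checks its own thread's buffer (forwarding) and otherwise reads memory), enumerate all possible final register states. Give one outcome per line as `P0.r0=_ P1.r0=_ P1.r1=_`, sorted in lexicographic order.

P0.r0=0 P1.r0=0 P1.r1=0
P0.r0=0 P1.r0=0 P1.r1=2
P0.r0=0 P1.r0=2 P1.r1=2
P0.r0=1 P1.r0=0 P1.r1=0
P0.r0=1 P1.r0=0 P1.r1=2
P0.r0=1 P1.r0=2 P1.r1=2

outcome vector order: (P0.r0,P1.r0,P1.r1)
|TSO outcomes| = 6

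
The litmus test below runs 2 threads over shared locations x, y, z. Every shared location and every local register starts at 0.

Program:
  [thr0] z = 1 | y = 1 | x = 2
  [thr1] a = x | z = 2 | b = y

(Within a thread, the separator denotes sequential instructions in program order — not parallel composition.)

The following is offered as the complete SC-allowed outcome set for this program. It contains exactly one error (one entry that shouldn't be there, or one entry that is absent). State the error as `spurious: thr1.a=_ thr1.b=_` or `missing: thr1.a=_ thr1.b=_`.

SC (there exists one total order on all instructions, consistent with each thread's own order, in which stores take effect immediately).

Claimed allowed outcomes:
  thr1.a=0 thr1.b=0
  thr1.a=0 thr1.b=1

outcome vector order: (thr1.a,thr1.b)
[SC] allowed = {00, 01, 21}
SC∖claimed = {21}

missing: thr1.a=2 thr1.b=1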